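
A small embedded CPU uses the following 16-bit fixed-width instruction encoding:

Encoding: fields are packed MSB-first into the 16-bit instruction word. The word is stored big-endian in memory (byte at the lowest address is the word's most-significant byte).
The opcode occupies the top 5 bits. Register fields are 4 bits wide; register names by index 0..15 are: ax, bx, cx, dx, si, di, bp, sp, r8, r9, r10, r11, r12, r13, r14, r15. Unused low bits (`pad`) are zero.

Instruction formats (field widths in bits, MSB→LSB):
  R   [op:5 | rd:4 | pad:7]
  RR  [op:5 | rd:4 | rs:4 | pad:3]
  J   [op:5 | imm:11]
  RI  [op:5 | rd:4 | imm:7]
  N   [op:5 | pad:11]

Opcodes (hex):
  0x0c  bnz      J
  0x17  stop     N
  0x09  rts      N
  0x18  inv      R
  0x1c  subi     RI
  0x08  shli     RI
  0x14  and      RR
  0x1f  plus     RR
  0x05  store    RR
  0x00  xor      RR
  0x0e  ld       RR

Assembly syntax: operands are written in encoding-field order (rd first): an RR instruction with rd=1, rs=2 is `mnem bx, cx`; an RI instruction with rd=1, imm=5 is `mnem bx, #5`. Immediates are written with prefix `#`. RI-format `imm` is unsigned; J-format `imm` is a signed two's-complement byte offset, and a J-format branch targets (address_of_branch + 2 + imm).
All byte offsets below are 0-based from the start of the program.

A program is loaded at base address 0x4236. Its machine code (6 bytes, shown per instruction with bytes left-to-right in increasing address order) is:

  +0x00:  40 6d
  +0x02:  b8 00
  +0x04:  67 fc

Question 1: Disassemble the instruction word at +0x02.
stop

+0x02: b8 00 ⇒ word 0xb800 (big)
  opcode bits[15:11]=0x17: stop/N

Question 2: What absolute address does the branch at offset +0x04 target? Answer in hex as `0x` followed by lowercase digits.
0x4238

@+04  big-endian(67 fc) = 0x67fc
  op=0x67fc>>11=0xc ⇒ bnz (J)
  [10:0] imm=2044 (s11→-4) = #-4
  target = base 0x4236 + off 0x04 + 2 + imm -4 = 0x4238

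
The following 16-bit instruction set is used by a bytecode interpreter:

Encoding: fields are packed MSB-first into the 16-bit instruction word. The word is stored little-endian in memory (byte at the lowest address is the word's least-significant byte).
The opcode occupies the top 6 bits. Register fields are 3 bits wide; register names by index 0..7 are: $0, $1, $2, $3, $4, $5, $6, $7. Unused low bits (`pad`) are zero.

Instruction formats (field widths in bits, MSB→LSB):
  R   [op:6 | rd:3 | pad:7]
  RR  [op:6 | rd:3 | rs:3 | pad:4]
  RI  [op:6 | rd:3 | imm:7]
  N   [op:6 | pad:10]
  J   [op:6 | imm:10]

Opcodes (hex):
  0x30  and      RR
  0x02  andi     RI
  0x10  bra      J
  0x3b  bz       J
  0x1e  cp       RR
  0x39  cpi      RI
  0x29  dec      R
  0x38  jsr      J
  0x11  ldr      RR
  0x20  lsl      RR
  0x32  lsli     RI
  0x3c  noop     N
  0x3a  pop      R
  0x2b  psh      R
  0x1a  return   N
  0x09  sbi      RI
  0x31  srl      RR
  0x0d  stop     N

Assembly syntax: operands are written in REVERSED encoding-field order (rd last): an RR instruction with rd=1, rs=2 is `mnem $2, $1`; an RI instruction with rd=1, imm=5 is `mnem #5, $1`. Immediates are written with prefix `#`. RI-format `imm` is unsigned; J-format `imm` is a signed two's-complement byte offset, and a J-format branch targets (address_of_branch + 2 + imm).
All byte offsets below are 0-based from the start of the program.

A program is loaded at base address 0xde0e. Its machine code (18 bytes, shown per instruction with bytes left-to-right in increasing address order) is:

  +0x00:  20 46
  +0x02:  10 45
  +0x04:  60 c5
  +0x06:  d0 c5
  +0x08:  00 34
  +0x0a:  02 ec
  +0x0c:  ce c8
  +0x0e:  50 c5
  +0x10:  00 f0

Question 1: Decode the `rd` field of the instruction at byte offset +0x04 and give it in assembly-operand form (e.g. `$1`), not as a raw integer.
[04] 60 c5 → 0xc560
  top 6b → 0x31 → srl [RR]
  rd: (w>>7)&0x7=0x2 → $2
  rs: (w>>4)&0x7=0x6 → $6

$2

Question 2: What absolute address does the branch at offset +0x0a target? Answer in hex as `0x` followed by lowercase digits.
0xde1c

off 0x0a: read 02 ec as little → 0xec02
  op=0xec02>>10=0x3b ⇒ bz (J)
  [9:0] imm=2 = #2
  target = base 0xde0e + off 0x0a + 2 + imm 2 = 0xde1c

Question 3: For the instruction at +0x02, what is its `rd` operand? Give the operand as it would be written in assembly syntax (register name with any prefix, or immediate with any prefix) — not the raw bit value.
$2

+0x02: 10 45 ⇒ word 0x4510 (little)
  op=0x4510>>10=0x11 ⇒ ldr (RR)
  rd: (w>>7)&0x7=0x2 → $2
  rs: (w>>4)&0x7=0x1 → $1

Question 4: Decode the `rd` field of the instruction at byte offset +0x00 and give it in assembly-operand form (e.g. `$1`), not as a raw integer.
$4

@+00  little-endian(20 46) = 0x4620
  op=0x4620>>10=0x11 ⇒ ldr (RR)
  [9:7] rd=4 = $4
  [6:4] rs=2 = $2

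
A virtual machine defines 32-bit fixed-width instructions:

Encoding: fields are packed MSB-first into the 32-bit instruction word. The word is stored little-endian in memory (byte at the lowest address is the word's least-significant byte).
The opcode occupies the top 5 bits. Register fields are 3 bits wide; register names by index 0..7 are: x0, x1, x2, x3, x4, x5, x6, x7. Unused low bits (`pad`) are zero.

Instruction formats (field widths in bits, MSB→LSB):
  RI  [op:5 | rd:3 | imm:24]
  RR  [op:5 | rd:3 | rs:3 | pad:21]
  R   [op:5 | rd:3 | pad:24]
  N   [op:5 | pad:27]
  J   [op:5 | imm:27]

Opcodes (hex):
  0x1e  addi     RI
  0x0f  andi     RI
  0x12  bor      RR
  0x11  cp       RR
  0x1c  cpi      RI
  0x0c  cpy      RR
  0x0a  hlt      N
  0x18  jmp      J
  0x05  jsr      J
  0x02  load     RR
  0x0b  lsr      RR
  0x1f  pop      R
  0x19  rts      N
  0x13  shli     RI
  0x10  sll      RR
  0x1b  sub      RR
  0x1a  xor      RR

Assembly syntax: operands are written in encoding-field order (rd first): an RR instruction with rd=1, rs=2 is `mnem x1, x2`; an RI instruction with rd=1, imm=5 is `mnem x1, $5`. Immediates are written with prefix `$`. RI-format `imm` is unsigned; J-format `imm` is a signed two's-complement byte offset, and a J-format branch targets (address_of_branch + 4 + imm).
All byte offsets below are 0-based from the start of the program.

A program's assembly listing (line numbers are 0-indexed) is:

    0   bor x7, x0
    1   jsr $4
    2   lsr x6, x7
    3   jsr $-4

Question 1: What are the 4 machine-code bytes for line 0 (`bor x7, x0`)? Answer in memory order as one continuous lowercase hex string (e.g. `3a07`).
line 0 (bor): pack op=0x12:5|rd=7:3|rs=0:3|pad=0:21 = 0x97000000; little→ 00 00 00 97

00000097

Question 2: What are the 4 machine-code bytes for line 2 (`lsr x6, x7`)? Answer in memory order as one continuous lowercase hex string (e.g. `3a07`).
L2: lsr op=0xb:5|rd=6:3|rs=7:3|pad=0:21 ⇒ 0x5ee00000 ⇒ little 00 00 e0 5e

0000e05e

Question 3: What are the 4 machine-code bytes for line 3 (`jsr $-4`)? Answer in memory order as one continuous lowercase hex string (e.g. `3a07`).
fcffff2f

3. jsr fields op=0x5:5|imm=-4:27 → word 2ffffffch → fc ff ff 2f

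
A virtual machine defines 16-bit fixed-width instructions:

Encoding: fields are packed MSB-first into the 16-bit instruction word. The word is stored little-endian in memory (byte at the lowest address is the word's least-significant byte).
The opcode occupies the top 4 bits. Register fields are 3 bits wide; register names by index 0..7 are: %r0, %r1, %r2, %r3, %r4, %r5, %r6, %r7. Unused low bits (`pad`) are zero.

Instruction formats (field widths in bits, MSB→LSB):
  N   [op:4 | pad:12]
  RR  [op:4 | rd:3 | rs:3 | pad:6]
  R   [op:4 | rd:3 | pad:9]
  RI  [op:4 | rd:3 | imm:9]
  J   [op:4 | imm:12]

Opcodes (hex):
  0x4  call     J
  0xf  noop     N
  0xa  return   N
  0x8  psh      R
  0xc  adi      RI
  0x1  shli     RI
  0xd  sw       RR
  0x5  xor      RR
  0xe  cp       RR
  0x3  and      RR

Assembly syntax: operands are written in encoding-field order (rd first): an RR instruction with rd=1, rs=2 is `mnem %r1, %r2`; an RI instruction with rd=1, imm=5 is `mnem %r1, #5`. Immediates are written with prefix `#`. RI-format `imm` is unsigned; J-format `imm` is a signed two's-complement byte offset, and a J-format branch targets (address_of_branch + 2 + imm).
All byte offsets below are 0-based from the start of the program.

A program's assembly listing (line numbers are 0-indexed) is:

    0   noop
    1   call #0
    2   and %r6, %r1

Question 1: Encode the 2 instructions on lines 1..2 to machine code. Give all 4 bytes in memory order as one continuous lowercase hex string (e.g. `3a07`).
line 1 (call): pack op=0x4:4|imm=0:12 = 0x4000; little→ 00 40
line 2 (and): pack op=0x3:4|rd=6:3|rs=1:3|pad=0:6 = 0x3c40; little→ 40 3c

0040403c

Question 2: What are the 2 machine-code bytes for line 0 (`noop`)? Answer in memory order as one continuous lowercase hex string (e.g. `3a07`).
line 0 (noop): pack op=0xf:4|pad=0:12 = 0xf000; little→ 00 f0

00f0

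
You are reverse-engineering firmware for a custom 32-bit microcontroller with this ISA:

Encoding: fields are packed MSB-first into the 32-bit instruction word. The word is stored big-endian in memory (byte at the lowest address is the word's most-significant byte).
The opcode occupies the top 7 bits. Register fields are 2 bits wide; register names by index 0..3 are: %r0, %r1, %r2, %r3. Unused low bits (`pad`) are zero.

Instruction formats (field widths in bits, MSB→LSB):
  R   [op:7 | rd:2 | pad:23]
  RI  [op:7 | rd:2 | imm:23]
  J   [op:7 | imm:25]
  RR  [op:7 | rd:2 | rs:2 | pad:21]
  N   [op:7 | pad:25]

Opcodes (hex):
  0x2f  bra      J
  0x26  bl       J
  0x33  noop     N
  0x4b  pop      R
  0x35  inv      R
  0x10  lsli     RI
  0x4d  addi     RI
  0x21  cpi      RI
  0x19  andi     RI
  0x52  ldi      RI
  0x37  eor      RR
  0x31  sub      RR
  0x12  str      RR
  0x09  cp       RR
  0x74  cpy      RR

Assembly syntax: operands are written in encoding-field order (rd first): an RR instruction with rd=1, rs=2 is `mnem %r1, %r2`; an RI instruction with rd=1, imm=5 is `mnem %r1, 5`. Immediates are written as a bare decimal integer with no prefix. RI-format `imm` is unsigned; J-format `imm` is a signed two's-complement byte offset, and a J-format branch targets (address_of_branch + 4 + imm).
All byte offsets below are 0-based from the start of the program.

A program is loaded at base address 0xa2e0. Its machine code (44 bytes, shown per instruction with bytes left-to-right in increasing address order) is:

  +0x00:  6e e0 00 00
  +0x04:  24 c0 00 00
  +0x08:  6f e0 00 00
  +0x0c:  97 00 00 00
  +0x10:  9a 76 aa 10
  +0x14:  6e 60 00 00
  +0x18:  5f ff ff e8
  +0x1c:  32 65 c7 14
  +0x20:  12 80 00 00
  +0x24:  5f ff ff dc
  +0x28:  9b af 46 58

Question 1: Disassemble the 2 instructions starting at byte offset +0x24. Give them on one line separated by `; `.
@+24  big-endian(5f ff ff dc) = 0x5fffffdc
  opcode bits[31:25]=0x2f: bra/J
  [24:0] imm=33554396 (s25→-36) = -36
@+28  big-endian(9b af 46 58) = 0x9baf4658
  opcode bits[31:25]=0x4d: addi/RI
  [24:23] rd=3 = %r3
  [22:0] imm=3098200 = 3098200

bra -36; addi %r3, 3098200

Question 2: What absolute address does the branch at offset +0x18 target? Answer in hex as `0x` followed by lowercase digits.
[18] 5f ff ff e8 → 0x5fffffe8
  opcode bits[31:25]=0x2f: bra/J
  imm: (w>>0)&0x1ffffff=0x1ffffe8 (s25→-24) → -24
  target = base 0xa2e0 + off 0x18 + 4 + imm -24 = 0xa2e4

0xa2e4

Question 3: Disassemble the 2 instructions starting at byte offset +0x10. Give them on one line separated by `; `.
+0x10: 9a 76 aa 10 ⇒ word 0x9a76aa10 (big)
  op=0x9a76aa10>>25=0x4d ⇒ addi (RI)
  rd@[24:23]=0x0 ⇒ %r0
  imm@[22:0]=0x76aa10 ⇒ 7776784
+0x14: 6e 60 00 00 ⇒ word 0x6e600000 (big)
  op=0x6e600000>>25=0x37 ⇒ eor (RR)
  rd@[24:23]=0x0 ⇒ %r0
  rs@[22:21]=0x3 ⇒ %r3

addi %r0, 7776784; eor %r0, %r3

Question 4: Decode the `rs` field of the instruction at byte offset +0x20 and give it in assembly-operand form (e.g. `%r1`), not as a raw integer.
%r0

off 0x20: read 12 80 00 00 as big → 0x12800000
  top 7b → 0x9 → cp [RR]
  rd: (w>>23)&0x3=0x1 → %r1
  rs: (w>>21)&0x3=0x0 → %r0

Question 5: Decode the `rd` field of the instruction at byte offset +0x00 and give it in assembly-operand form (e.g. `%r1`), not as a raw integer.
%r1

+0x00: 6e e0 00 00 ⇒ word 0x6ee00000 (big)
  op=0x6ee00000>>25=0x37 ⇒ eor (RR)
  [24:23] rd=1 = %r1
  [22:21] rs=3 = %r3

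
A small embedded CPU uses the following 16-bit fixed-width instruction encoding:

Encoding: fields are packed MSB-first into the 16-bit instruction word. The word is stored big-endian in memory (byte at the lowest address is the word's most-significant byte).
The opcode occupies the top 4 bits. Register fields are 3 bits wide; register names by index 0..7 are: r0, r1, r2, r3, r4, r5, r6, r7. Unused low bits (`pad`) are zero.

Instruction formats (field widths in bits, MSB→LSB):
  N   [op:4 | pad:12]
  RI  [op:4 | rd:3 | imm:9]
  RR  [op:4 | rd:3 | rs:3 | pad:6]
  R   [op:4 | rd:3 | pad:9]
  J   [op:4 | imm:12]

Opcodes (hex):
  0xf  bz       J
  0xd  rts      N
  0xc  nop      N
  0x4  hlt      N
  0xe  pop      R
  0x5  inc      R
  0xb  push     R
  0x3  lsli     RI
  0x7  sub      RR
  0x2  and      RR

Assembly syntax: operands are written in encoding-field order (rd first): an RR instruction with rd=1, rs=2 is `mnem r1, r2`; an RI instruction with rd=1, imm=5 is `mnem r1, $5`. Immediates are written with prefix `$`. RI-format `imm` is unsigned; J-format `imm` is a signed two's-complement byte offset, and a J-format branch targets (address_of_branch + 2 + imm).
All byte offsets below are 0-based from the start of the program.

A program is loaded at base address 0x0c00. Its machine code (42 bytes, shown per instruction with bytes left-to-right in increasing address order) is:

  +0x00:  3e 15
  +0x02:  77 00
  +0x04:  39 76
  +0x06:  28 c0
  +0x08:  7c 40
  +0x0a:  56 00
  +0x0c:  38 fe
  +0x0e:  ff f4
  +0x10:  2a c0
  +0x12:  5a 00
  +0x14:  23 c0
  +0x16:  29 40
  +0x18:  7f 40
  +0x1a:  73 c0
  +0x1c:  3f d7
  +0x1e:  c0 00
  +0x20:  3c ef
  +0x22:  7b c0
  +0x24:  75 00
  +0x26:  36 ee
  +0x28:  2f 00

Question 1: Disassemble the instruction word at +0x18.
+0x18: 7f 40 ⇒ word 0x7f40 (big)
  top 4b → 0x7 → sub [RR]
  rd: (w>>9)&0x7=0x7 → r7
  rs: (w>>6)&0x7=0x5 → r5

sub r7, r5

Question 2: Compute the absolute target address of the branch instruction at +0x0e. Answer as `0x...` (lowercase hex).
0x0c04

[0e] ff f4 → 0xfff4
  op=0xfff4>>12=0xf ⇒ bz (J)
  imm: (w>>0)&0xfff=0xff4 (s12→-12) → $-12
  target = base 0x0c00 + off 0x0e + 2 + imm -12 = 0x0c04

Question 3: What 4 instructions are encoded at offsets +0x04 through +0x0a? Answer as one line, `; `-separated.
+0x04: 39 76 ⇒ word 0x3976 (big)
  opcode bits[15:12]=0x3: lsli/RI
  [11:9] rd=4 = r4
  [8:0] imm=374 = $374
+0x06: 28 c0 ⇒ word 0x28c0 (big)
  opcode bits[15:12]=0x2: and/RR
  [11:9] rd=4 = r4
  [8:6] rs=3 = r3
+0x08: 7c 40 ⇒ word 0x7c40 (big)
  opcode bits[15:12]=0x7: sub/RR
  [11:9] rd=6 = r6
  [8:6] rs=1 = r1
+0x0a: 56 00 ⇒ word 0x5600 (big)
  opcode bits[15:12]=0x5: inc/R
  [11:9] rd=3 = r3

lsli r4, $374; and r4, r3; sub r6, r1; inc r3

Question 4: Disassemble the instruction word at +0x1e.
off 0x1e: read c0 00 as big → 0xc000
  top 4b → 0xc → nop [N]

nop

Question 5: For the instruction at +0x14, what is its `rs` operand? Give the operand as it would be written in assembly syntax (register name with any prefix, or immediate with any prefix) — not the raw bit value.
off 0x14: read 23 c0 as big → 0x23c0
  top 4b → 0x2 → and [RR]
  [11:9] rd=1 = r1
  [8:6] rs=7 = r7

r7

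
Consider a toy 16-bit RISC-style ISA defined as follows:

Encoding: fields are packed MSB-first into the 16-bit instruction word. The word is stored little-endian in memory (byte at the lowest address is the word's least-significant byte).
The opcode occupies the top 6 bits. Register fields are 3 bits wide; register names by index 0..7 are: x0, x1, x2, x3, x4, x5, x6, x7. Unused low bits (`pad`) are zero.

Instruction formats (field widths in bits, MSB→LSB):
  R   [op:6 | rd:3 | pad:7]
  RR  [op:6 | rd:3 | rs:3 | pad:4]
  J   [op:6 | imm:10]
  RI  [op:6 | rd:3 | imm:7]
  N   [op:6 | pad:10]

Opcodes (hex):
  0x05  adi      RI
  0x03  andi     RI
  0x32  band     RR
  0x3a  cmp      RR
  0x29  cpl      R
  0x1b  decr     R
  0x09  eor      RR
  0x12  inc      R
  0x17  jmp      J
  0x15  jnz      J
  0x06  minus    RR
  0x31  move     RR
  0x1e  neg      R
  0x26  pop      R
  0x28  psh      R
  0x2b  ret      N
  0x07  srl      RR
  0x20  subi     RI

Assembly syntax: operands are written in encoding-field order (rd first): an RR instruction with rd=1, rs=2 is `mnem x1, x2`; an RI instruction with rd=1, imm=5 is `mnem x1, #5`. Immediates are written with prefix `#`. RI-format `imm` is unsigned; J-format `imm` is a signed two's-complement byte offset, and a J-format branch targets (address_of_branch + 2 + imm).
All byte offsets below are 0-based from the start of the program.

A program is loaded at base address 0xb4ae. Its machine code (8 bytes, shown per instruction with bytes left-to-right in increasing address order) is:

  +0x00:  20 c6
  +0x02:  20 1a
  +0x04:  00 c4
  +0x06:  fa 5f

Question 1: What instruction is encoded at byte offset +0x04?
move x0, x0

[04] 00 c4 → 0xc400
  op=0xc400>>10=0x31 ⇒ move (RR)
  rd: (w>>7)&0x7=0x0 → x0
  rs: (w>>4)&0x7=0x0 → x0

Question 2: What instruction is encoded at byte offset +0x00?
[00] 20 c6 → 0xc620
  op=0xc620>>10=0x31 ⇒ move (RR)
  rd: (w>>7)&0x7=0x4 → x4
  rs: (w>>4)&0x7=0x2 → x2

move x4, x2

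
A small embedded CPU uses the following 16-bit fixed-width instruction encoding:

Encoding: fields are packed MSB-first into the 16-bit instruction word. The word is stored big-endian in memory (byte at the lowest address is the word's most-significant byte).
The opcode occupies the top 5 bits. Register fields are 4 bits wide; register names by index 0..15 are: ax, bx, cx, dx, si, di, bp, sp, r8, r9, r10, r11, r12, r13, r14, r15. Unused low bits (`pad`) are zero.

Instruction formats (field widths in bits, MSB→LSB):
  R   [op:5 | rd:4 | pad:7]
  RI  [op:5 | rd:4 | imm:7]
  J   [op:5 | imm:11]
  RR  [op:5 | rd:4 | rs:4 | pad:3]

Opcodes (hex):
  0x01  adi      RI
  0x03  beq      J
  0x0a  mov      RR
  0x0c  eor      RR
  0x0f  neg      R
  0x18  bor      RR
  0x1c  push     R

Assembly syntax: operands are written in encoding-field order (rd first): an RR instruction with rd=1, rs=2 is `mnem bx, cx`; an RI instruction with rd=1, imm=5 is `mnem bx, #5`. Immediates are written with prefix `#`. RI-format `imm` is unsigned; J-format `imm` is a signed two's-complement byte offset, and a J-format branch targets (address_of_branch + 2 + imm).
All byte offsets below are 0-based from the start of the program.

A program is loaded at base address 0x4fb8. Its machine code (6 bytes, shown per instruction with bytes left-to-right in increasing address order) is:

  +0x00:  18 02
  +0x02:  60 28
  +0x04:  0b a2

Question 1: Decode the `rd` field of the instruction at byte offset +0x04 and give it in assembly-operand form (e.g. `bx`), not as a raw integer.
off 0x04: read 0b a2 as big → 0x0ba2
  top 5b → 0x1 → adi [RI]
  [10:7] rd=7 = sp
  [6:0] imm=34 = #34

sp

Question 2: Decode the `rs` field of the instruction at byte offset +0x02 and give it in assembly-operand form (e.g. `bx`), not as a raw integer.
di

off 0x02: read 60 28 as big → 0x6028
  opcode bits[15:11]=0xc: eor/RR
  [10:7] rd=0 = ax
  [6:3] rs=5 = di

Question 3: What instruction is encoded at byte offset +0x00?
[00] 18 02 → 0x1802
  op=0x1802>>11=0x3 ⇒ beq (J)
  imm@[10:0]=0x2 ⇒ #2

beq #2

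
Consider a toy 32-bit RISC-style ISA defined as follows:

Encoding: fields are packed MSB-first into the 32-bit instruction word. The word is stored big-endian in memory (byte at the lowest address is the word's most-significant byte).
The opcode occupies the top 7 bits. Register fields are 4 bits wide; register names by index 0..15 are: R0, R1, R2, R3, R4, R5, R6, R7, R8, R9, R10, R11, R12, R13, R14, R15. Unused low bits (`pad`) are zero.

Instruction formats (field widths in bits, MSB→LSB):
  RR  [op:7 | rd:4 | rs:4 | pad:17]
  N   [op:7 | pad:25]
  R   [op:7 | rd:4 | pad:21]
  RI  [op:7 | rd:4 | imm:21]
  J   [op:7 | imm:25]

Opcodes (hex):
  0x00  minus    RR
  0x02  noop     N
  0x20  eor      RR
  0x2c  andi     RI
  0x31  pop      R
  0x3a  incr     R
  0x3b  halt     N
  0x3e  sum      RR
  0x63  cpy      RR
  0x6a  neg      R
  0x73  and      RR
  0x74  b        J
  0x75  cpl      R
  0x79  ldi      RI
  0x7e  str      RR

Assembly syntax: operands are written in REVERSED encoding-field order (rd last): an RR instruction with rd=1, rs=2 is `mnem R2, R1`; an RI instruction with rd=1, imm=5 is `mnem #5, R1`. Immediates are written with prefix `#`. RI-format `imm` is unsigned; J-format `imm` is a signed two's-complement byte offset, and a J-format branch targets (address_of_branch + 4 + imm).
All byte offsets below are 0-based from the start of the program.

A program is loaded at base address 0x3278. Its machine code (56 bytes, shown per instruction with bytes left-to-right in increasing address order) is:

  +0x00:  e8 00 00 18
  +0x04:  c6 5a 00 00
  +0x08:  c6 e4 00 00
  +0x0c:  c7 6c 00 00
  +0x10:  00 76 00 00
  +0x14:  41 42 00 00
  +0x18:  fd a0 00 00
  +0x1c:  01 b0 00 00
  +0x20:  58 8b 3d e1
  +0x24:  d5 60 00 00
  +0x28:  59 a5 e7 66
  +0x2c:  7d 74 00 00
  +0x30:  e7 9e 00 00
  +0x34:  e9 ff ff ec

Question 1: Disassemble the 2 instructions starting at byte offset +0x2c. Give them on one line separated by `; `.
sum R10, R11; and R15, R12

off 0x2c: read 7d 74 00 00 as big → 0x7d740000
  opcode bits[31:25]=0x3e: sum/RR
  [24:21] rd=11 = R11
  [20:17] rs=10 = R10
off 0x30: read e7 9e 00 00 as big → 0xe79e0000
  opcode bits[31:25]=0x73: and/RR
  [24:21] rd=12 = R12
  [20:17] rs=15 = R15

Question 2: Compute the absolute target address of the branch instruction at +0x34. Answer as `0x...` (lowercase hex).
+0x34: e9 ff ff ec ⇒ word 0xe9ffffec (big)
  op=0xe9ffffec>>25=0x74 ⇒ b (J)
  imm: (w>>0)&0x1ffffff=0x1ffffec (s25→-20) → #-20
  target = base 0x3278 + off 0x34 + 4 + imm -20 = 0x329c

0x329c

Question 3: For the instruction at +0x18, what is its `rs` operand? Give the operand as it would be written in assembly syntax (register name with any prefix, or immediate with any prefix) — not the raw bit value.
+0x18: fd a0 00 00 ⇒ word 0xfda00000 (big)
  op=0xfda00000>>25=0x7e ⇒ str (RR)
  rd: (w>>21)&0xf=0xd → R13
  rs: (w>>17)&0xf=0x0 → R0

R0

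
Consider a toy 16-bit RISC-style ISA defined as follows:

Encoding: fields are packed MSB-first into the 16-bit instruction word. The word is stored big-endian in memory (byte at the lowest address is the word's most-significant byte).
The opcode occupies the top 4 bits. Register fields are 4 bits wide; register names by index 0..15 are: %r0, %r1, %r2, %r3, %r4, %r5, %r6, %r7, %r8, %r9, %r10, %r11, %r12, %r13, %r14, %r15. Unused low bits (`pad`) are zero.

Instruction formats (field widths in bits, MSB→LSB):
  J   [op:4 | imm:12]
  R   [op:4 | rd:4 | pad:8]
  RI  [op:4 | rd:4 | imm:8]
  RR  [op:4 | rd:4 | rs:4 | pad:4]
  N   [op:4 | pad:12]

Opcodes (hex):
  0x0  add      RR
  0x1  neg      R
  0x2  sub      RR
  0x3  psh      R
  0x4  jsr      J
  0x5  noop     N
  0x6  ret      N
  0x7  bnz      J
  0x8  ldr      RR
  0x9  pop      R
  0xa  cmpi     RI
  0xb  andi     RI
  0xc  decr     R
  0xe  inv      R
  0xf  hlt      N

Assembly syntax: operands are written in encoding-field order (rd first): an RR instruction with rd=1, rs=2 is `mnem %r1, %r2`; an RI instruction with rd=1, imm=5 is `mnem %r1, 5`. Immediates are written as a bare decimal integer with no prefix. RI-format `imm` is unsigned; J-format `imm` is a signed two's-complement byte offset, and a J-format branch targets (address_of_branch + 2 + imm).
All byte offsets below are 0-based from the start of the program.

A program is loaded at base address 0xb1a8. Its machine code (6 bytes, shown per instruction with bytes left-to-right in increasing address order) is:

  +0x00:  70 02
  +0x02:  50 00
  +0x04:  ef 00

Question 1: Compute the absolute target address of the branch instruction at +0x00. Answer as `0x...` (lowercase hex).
0xb1ac

[00] 70 02 → 0x7002
  op=0x7002>>12=0x7 ⇒ bnz (J)
  imm@[11:0]=0x2 ⇒ 2
  target = base 0xb1a8 + off 0x00 + 2 + imm 2 = 0xb1ac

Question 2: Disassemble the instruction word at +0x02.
noop

[02] 50 00 → 0x5000
  op=0x5000>>12=0x5 ⇒ noop (N)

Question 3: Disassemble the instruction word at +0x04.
inv %r15

@+04  big-endian(ef 00) = 0xef00
  opcode bits[15:12]=0xe: inv/R
  [11:8] rd=15 = %r15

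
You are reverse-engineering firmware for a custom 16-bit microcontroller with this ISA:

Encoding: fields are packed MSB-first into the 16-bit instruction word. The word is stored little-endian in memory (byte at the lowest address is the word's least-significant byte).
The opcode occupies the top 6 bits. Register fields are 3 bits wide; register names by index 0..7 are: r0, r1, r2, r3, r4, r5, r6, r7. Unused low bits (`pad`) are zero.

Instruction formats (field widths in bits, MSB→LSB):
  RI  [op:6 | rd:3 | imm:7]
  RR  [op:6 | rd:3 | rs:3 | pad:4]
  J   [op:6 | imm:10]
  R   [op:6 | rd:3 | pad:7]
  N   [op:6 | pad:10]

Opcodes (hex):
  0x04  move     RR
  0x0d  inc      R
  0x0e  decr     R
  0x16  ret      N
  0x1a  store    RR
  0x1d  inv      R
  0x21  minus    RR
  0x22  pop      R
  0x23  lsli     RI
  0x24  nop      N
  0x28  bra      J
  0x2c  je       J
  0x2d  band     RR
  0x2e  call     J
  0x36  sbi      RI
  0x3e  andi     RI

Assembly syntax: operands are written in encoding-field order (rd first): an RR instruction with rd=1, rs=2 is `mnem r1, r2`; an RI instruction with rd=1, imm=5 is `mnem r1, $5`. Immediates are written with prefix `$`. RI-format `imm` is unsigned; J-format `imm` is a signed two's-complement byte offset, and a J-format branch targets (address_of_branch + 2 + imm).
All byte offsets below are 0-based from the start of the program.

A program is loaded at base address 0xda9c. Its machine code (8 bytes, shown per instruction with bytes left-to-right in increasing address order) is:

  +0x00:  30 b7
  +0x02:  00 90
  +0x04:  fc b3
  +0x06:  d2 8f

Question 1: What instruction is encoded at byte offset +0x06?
off 0x06: read d2 8f as little → 0x8fd2
  opcode bits[15:10]=0x23: lsli/RI
  [9:7] rd=7 = r7
  [6:0] imm=82 = $82

lsli r7, $82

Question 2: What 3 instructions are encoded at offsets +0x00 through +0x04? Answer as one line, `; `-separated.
[00] 30 b7 → 0xb730
  opcode bits[15:10]=0x2d: band/RR
  rd@[9:7]=0x6 ⇒ r6
  rs@[6:4]=0x3 ⇒ r3
[02] 00 90 → 0x9000
  opcode bits[15:10]=0x24: nop/N
[04] fc b3 → 0xb3fc
  opcode bits[15:10]=0x2c: je/J
  imm@[9:0]=0x3fc (s10→-4) ⇒ $-4

band r6, r3; nop; je $-4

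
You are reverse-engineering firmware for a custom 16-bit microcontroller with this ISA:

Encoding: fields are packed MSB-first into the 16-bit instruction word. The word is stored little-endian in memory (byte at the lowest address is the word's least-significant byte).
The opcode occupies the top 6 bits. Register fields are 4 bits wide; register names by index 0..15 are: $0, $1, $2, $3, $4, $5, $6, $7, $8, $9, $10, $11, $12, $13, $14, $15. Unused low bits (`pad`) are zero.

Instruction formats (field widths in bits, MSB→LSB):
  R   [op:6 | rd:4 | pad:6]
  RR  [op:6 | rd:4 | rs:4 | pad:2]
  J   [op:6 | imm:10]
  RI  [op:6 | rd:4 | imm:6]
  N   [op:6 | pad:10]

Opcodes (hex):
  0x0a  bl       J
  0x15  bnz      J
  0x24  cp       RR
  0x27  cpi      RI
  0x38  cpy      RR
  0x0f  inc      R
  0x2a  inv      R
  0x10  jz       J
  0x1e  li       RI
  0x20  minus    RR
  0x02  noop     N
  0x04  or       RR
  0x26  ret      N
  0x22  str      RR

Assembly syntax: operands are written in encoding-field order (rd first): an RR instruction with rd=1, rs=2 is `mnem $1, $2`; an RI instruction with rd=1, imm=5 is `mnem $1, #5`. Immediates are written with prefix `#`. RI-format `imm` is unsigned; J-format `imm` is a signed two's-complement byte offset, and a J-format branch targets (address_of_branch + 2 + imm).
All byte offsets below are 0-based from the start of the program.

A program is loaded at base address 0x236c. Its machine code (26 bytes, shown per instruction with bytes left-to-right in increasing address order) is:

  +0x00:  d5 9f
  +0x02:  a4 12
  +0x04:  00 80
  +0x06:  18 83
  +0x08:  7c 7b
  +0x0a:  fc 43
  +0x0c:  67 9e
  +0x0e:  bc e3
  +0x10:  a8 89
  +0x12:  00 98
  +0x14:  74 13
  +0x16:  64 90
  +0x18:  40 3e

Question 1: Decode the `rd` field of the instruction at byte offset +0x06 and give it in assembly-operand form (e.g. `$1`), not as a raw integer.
off 0x06: read 18 83 as little → 0x8318
  op=0x8318>>10=0x20 ⇒ minus (RR)
  rd@[9:6]=0xc ⇒ $12
  rs@[5:2]=0x6 ⇒ $6

$12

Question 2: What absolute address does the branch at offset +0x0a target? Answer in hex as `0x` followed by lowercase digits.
0x2374

off 0x0a: read fc 43 as little → 0x43fc
  op=0x43fc>>10=0x10 ⇒ jz (J)
  imm: (w>>0)&0x3ff=0x3fc (s10→-4) → #-4
  target = base 0x236c + off 0x0a + 2 + imm -4 = 0x2374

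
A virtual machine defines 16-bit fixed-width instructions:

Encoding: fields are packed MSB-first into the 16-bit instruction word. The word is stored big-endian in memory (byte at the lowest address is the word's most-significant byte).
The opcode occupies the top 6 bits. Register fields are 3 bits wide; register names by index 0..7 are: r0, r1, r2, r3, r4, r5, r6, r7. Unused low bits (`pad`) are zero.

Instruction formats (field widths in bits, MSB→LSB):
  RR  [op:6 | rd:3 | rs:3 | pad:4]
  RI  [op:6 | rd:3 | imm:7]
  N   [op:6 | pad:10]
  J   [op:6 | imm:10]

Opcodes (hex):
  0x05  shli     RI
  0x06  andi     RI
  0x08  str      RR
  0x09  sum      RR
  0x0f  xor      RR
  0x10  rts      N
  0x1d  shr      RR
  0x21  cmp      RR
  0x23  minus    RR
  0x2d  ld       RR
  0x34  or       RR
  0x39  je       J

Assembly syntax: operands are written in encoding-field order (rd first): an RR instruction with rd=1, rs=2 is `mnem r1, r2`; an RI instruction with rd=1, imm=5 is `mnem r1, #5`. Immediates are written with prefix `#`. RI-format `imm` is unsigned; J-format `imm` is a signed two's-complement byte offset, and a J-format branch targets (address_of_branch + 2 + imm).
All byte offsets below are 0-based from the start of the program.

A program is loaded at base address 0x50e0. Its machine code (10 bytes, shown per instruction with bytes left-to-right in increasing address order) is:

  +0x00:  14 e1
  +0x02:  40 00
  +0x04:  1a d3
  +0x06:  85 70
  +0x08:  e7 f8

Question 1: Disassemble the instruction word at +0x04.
off 0x04: read 1a d3 as big → 0x1ad3
  opcode bits[15:10]=0x6: andi/RI
  rd: (w>>7)&0x7=0x5 → r5
  imm: (w>>0)&0x7f=0x53 → #83

andi r5, #83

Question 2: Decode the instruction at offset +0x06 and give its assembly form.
off 0x06: read 85 70 as big → 0x8570
  top 6b → 0x21 → cmp [RR]
  rd@[9:7]=0x2 ⇒ r2
  rs@[6:4]=0x7 ⇒ r7

cmp r2, r7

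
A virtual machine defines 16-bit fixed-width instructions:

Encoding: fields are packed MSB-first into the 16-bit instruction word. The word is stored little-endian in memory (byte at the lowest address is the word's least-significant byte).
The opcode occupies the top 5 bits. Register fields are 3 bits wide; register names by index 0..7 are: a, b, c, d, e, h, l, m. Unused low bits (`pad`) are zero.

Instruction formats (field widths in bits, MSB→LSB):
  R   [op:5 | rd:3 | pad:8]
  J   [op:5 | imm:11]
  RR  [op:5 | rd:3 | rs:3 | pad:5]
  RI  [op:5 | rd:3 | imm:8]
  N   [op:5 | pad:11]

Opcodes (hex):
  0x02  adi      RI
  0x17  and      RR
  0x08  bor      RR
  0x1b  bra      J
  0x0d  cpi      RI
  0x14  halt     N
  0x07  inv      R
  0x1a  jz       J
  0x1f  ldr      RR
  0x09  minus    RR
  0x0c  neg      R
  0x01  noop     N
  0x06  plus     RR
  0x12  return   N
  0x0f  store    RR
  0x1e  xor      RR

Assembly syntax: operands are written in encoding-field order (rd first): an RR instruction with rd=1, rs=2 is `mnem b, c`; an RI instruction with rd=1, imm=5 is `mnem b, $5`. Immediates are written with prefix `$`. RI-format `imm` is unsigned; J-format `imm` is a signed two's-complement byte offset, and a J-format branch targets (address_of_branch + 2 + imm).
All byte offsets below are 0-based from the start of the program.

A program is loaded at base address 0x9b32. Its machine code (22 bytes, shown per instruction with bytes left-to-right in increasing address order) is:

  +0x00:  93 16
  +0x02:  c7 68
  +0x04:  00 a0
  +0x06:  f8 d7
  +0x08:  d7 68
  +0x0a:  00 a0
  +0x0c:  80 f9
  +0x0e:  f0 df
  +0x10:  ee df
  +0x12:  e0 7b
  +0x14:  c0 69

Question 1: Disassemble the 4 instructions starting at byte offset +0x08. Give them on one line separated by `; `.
cpi a, $215; halt; ldr b, e; bra $-16

off 0x08: read d7 68 as little → 0x68d7
  opcode bits[15:11]=0xd: cpi/RI
  rd@[10:8]=0x0 ⇒ a
  imm@[7:0]=0xd7 ⇒ $215
off 0x0a: read 00 a0 as little → 0xa000
  opcode bits[15:11]=0x14: halt/N
off 0x0c: read 80 f9 as little → 0xf980
  opcode bits[15:11]=0x1f: ldr/RR
  rd@[10:8]=0x1 ⇒ b
  rs@[7:5]=0x4 ⇒ e
off 0x0e: read f0 df as little → 0xdff0
  opcode bits[15:11]=0x1b: bra/J
  imm@[10:0]=0x7f0 (s11→-16) ⇒ $-16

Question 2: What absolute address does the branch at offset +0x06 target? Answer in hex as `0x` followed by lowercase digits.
+0x06: f8 d7 ⇒ word 0xd7f8 (little)
  op=0xd7f8>>11=0x1a ⇒ jz (J)
  imm: (w>>0)&0x7ff=0x7f8 (s11→-8) → $-8
  target = base 0x9b32 + off 0x06 + 2 + imm -8 = 0x9b32

0x9b32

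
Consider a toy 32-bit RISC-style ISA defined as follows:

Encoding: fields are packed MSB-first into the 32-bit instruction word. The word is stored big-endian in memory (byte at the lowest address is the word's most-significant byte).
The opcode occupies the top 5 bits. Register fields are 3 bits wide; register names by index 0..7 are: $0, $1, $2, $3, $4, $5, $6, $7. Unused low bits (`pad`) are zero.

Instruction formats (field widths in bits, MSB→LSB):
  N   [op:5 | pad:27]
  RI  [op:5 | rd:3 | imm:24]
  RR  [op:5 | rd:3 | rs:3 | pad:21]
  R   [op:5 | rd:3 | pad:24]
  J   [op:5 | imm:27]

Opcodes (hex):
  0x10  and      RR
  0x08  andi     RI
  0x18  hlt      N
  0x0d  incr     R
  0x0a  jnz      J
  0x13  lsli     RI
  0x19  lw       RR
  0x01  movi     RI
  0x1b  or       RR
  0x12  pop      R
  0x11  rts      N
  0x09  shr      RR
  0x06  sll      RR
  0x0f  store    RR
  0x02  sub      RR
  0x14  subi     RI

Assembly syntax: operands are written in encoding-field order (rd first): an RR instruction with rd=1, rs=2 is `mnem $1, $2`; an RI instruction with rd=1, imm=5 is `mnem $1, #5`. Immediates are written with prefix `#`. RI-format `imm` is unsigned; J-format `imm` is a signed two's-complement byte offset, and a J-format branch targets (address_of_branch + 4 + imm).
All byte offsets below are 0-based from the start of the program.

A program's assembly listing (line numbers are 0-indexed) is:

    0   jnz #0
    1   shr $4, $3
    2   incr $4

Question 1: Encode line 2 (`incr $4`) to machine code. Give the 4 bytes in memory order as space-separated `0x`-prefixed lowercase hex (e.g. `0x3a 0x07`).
0x6c 0x00 0x00 0x00

2. incr fields op=0xd:5|rd=4:3|pad=0:24 → word 6c000000h → 6c 00 00 00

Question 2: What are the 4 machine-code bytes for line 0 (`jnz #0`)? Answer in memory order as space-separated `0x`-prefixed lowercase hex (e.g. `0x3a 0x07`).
0. jnz fields op=0xa:5|imm=0:27 → word 50000000h → 50 00 00 00

0x50 0x00 0x00 0x00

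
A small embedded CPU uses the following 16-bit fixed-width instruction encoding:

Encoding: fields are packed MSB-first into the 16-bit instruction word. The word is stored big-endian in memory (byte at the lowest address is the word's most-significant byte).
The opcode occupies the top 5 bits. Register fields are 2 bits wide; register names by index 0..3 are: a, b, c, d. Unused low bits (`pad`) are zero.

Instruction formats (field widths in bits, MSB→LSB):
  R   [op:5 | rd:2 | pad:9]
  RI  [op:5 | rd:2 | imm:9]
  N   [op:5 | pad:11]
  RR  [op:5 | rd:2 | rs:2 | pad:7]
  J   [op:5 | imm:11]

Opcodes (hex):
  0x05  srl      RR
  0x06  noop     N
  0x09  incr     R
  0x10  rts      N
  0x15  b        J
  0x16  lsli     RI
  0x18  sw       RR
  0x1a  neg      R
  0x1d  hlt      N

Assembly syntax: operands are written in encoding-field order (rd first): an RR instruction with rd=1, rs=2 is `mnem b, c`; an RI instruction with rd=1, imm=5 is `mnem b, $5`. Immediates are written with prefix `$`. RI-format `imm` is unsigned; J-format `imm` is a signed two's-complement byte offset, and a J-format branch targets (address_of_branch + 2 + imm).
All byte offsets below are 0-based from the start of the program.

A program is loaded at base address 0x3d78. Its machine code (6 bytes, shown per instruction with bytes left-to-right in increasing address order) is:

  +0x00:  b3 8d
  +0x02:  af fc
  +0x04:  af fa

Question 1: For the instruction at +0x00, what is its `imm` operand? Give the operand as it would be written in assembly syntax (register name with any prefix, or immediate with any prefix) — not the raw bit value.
$397

+0x00: b3 8d ⇒ word 0xb38d (big)
  top 5b → 0x16 → lsli [RI]
  rd: (w>>9)&0x3=0x1 → b
  imm: (w>>0)&0x1ff=0x18d → $397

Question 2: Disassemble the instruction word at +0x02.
[02] af fc → 0xaffc
  op=0xaffc>>11=0x15 ⇒ b (J)
  imm: (w>>0)&0x7ff=0x7fc (s11→-4) → $-4

b $-4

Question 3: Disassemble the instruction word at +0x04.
@+04  big-endian(af fa) = 0xaffa
  opcode bits[15:11]=0x15: b/J
  imm@[10:0]=0x7fa (s11→-6) ⇒ $-6

b $-6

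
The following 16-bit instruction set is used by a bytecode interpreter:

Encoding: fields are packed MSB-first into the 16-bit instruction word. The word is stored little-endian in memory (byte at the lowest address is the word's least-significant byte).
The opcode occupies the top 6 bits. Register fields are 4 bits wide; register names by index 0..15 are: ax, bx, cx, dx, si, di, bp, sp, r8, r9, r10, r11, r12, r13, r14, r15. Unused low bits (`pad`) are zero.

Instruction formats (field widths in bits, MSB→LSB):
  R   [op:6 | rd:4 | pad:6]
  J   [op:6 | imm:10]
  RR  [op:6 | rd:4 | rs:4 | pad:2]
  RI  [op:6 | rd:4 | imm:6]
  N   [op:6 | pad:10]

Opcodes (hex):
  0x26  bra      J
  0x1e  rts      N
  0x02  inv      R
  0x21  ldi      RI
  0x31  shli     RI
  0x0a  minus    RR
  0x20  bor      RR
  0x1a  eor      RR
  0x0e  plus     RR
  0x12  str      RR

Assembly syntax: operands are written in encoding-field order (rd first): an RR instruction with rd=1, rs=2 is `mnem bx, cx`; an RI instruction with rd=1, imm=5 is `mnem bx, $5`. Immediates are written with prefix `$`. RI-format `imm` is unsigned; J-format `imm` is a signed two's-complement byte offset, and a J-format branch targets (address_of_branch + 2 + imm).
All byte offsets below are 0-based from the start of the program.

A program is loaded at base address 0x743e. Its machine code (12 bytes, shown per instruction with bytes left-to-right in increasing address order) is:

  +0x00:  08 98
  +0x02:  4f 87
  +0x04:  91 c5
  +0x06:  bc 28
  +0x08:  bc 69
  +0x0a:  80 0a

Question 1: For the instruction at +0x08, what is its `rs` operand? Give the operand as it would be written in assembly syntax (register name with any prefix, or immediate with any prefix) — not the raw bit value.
r15

[08] bc 69 → 0x69bc
  top 6b → 0x1a → eor [RR]
  rd@[9:6]=0x6 ⇒ bp
  rs@[5:2]=0xf ⇒ r15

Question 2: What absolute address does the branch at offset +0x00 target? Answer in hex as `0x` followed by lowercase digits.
0x7448

@+00  little-endian(08 98) = 0x9808
  opcode bits[15:10]=0x26: bra/J
  imm@[9:0]=0x8 ⇒ $8
  target = base 0x743e + off 0x00 + 2 + imm 8 = 0x7448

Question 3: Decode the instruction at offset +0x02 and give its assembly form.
ldi r13, $15

+0x02: 4f 87 ⇒ word 0x874f (little)
  op=0x874f>>10=0x21 ⇒ ldi (RI)
  [9:6] rd=13 = r13
  [5:0] imm=15 = $15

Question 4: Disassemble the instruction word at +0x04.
shli bp, $17

@+04  little-endian(91 c5) = 0xc591
  op=0xc591>>10=0x31 ⇒ shli (RI)
  rd: (w>>6)&0xf=0x6 → bp
  imm: (w>>0)&0x3f=0x11 → $17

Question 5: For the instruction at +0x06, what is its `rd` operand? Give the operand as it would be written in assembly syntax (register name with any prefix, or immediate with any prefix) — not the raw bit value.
cx

@+06  little-endian(bc 28) = 0x28bc
  top 6b → 0xa → minus [RR]
  rd@[9:6]=0x2 ⇒ cx
  rs@[5:2]=0xf ⇒ r15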